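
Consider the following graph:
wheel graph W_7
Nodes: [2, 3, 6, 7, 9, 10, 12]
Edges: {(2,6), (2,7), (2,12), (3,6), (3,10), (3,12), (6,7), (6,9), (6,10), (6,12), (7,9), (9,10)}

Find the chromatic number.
χ(G) = 3

Clique number ω(G) = 3 (lower bound: χ ≥ ω).
The clique on [6, 9, 10] has size 3, forcing χ ≥ 3, and the coloring below uses 3 colors, so χ(G) = 3.
A valid 3-coloring: color 1: [6]; color 2: [2, 3, 9]; color 3: [7, 10, 12].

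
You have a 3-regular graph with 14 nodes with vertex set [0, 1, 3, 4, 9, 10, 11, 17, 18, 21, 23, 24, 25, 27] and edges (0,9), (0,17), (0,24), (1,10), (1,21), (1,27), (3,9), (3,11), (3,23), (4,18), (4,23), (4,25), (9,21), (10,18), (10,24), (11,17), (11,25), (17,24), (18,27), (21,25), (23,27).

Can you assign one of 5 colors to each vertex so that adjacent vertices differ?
Yes, G is 5-colorable

A valid 5-coloring: color 1: [1, 9, 17, 18, 23, 25]; color 2: [0, 4, 10, 11, 21, 27]; color 3: [3, 24].
(χ(G) = 3 ≤ 5.)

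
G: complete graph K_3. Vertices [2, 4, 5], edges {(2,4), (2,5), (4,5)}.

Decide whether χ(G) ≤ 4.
A valid 4-coloring: color 1: [5]; color 2: [4]; color 3: [2].
(χ(G) = 3 ≤ 4.)

Yes, G is 4-colorable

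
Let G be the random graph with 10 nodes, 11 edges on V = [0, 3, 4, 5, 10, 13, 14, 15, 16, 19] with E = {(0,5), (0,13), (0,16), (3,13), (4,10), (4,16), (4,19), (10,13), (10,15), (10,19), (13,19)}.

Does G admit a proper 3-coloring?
Yes, G is 3-colorable

A valid 3-coloring: color 1: [0, 3, 10, 14]; color 2: [4, 5, 13, 15]; color 3: [16, 19].
(χ(G) = 3 ≤ 3.)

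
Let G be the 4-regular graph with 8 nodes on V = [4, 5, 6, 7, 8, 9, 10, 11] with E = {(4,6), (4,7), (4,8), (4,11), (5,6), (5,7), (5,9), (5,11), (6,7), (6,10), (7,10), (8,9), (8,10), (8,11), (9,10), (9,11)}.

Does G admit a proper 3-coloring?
Suppose a proper 3-coloring c exists. The clique [4, 6, 7] takes 3 distinct colors; by symmetry let c(4) = 1, c(6) = 2, c(7) = 3.
- Vertex 5: neighbors [6, 7] already have colors [2, 3] ⇒ c(5) = 1.
- Vertex 10: neighbors [6, 7] already have colors [2, 3] ⇒ c(10) = 1.
- Vertex 8: neighbors [4] already have colors [1]; try each remaining color.
- Case c(8) = 2:
  - Vertex 9: neighbors [5, 8] already have colors [1, 2] ⇒ c(9) = 3.
  - Vertex 11: neighbors [4, 8, 9] already have colors [1, 2, 3] — all 3 colors blocked. Contradiction.
- Case c(8) = 3:
  - Vertex 9: neighbors [5, 8] already have colors [1, 3] ⇒ c(9) = 2.
  - Vertex 11: neighbors [4, 9, 8] already have colors [1, 2, 3] — all 3 colors blocked. Contradiction.
Every case ends in a contradiction, so G has no proper 3-coloring (χ ≥ 4).

No, G is not 3-colorable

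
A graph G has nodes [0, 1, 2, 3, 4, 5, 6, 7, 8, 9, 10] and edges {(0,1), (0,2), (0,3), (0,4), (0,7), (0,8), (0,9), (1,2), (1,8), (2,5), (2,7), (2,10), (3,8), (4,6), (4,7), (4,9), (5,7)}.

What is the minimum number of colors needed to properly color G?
χ(G) = 3

Clique number ω(G) = 3 (lower bound: χ ≥ ω).
The clique on [0, 1, 8] has size 3, forcing χ ≥ 3, and the coloring below uses 3 colors, so χ(G) = 3.
A valid 3-coloring: color 1: [0, 5, 6, 10]; color 2: [2, 4, 8]; color 3: [1, 3, 7, 9].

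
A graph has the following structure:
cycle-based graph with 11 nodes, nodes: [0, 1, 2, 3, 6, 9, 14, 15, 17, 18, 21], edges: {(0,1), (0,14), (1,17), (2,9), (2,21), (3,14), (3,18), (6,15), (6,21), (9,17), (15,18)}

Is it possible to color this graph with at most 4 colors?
Yes, G is 4-colorable

A valid 4-coloring: color 1: [0, 3, 15, 17, 21]; color 2: [1, 2, 6, 14, 18]; color 3: [9].
(χ(G) = 3 ≤ 4.)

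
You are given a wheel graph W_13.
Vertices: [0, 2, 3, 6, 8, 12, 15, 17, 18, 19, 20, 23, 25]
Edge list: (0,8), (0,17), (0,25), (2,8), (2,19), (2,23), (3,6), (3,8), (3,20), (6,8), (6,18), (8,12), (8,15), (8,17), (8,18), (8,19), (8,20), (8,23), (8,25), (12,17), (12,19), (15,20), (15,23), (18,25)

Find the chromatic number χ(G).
Clique number ω(G) = 3 (lower bound: χ ≥ ω).
The clique on [0, 8, 17] has size 3, forcing χ ≥ 3, and the coloring below uses 3 colors, so χ(G) = 3.
A valid 3-coloring: color 1: [8]; color 2: [6, 17, 19, 20, 23, 25]; color 3: [0, 2, 3, 12, 15, 18].

χ(G) = 3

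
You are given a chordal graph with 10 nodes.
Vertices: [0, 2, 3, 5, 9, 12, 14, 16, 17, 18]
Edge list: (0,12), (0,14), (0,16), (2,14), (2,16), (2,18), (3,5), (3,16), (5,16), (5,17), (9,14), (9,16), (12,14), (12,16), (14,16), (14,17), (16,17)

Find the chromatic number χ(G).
Clique number ω(G) = 4 (lower bound: χ ≥ ω).
The clique on [0, 12, 14, 16] has size 4, forcing χ ≥ 4, and the coloring below uses 4 colors, so χ(G) = 4.
A valid 4-coloring: color 1: [16, 18]; color 2: [5, 14]; color 3: [2, 3, 9, 12, 17]; color 4: [0].

χ(G) = 4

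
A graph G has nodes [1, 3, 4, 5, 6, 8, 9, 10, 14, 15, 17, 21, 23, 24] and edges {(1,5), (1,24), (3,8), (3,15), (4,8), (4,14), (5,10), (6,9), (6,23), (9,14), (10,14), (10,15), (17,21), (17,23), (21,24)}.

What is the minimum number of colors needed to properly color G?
Clique number ω(G) = 2 (lower bound: χ ≥ ω).
The graph is bipartite (no odd cycle), so 2 colors suffice: χ(G) = 2.
A valid 2-coloring: color 1: [5, 6, 8, 14, 15, 17, 24]; color 2: [1, 3, 4, 9, 10, 21, 23].

χ(G) = 2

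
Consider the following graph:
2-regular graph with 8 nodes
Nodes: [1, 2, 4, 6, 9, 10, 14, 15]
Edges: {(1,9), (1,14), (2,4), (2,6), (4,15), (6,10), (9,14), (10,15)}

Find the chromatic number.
χ(G) = 3

Clique number ω(G) = 3 (lower bound: χ ≥ ω).
The clique on [1, 9, 14] has size 3, forcing χ ≥ 3, and the coloring below uses 3 colors, so χ(G) = 3.
A valid 3-coloring: color 1: [1, 2, 15]; color 2: [4, 9, 10]; color 3: [6, 14].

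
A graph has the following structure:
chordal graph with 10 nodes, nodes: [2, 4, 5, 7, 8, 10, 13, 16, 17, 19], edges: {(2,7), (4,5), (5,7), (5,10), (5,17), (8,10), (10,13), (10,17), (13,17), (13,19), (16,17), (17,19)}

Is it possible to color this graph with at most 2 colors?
No, G is not 2-colorable

The clique on vertices [5, 10, 17] has size 3 > 2, so it alone needs 3 colors.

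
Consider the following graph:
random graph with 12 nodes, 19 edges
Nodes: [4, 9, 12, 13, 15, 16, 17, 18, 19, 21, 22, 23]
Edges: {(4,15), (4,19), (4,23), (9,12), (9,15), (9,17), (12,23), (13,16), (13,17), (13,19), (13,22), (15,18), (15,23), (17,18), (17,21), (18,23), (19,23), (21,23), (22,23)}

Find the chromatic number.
Clique number ω(G) = 3 (lower bound: χ ≥ ω).
The clique on [4, 19, 23] has size 3, forcing χ ≥ 3, and the coloring below uses 3 colors, so χ(G) = 3.
A valid 3-coloring: color 1: [16, 17, 23]; color 2: [12, 15, 19, 21, 22]; color 3: [4, 9, 13, 18].

χ(G) = 3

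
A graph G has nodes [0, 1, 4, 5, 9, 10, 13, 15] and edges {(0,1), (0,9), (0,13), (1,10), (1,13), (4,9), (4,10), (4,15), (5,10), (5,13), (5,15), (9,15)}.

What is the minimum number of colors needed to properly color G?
χ(G) = 3

Clique number ω(G) = 3 (lower bound: χ ≥ ω).
The clique on [0, 1, 13] has size 3, forcing χ ≥ 3, and the coloring below uses 3 colors, so χ(G) = 3.
A valid 3-coloring: color 1: [0, 10, 15]; color 2: [9, 13]; color 3: [1, 4, 5].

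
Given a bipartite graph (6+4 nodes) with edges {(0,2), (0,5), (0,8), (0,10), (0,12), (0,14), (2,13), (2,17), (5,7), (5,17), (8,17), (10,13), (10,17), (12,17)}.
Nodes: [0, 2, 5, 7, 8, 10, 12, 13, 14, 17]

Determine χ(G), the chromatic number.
Clique number ω(G) = 2 (lower bound: χ ≥ ω).
The graph is bipartite (no odd cycle), so 2 colors suffice: χ(G) = 2.
A valid 2-coloring: color 1: [0, 7, 13, 17]; color 2: [2, 5, 8, 10, 12, 14].

χ(G) = 2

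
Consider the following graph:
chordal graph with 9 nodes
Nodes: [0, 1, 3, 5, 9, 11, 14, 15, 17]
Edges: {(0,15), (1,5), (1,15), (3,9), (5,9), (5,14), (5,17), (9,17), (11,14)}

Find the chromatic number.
χ(G) = 3

Clique number ω(G) = 3 (lower bound: χ ≥ ω).
The clique on [5, 9, 17] has size 3, forcing χ ≥ 3, and the coloring below uses 3 colors, so χ(G) = 3.
A valid 3-coloring: color 1: [3, 5, 11, 15]; color 2: [0, 1, 9, 14]; color 3: [17].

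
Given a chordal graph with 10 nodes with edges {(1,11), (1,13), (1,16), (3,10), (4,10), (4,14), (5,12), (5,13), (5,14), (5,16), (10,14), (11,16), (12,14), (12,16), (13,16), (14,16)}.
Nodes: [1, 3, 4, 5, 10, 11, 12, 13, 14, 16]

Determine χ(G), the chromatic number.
Clique number ω(G) = 4 (lower bound: χ ≥ ω).
The clique on [5, 12, 14, 16] has size 4, forcing χ ≥ 4, and the coloring below uses 4 colors, so χ(G) = 4.
A valid 4-coloring: color 1: [10, 16]; color 2: [3, 11, 13, 14]; color 3: [1, 4, 5]; color 4: [12].

χ(G) = 4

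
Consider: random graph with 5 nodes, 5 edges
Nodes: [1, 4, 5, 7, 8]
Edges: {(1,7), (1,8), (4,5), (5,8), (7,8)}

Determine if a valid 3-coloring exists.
A valid 3-coloring: color 1: [4, 8]; color 2: [5, 7]; color 3: [1].
(χ(G) = 3 ≤ 3.)

Yes, G is 3-colorable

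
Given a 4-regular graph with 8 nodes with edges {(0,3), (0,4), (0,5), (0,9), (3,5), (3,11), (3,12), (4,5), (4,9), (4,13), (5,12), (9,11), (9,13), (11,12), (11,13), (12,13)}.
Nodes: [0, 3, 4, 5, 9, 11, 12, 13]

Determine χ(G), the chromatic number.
χ(G) = 4

Clique number ω(G) = 3 (lower bound: χ ≥ ω).
Suppose a proper 3-coloring c exists. The clique [0, 3, 5] takes 3 distinct colors; by symmetry let c(0) = 1, c(3) = 2, c(5) = 3.
- Vertex 4: neighbors [0, 5] already have colors [1, 3] ⇒ c(4) = 2.
- Vertex 9: neighbors [0, 4] already have colors [1, 2] ⇒ c(9) = 3.
- Vertex 11: neighbors [3, 9] already have colors [2, 3] ⇒ c(11) = 1.
- Vertex 12: neighbors [11, 3, 5] already have colors [1, 2, 3] — all 3 colors blocked. Contradiction.
The forced assignments end in a contradiction, so G has no proper 3-coloring (χ ≥ 4).
The coloring below uses 4 colors, so χ(G) = 4.
A valid 4-coloring: color 1: [0, 12]; color 2: [3, 13]; color 3: [4, 11]; color 4: [5, 9].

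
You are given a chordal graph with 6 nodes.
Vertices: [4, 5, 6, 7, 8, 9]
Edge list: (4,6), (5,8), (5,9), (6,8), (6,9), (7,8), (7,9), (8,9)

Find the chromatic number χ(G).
χ(G) = 3

Clique number ω(G) = 3 (lower bound: χ ≥ ω).
The clique on [5, 8, 9] has size 3, forcing χ ≥ 3, and the coloring below uses 3 colors, so χ(G) = 3.
A valid 3-coloring: color 1: [4, 8]; color 2: [9]; color 3: [5, 6, 7].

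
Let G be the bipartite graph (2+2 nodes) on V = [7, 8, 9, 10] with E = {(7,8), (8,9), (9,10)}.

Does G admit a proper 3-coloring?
A valid 3-coloring: color 1: [8, 10]; color 2: [7, 9].
(χ(G) = 2 ≤ 3.)

Yes, G is 3-colorable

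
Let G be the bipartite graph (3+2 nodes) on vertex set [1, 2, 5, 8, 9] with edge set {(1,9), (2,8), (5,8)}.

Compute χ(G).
χ(G) = 2

Clique number ω(G) = 2 (lower bound: χ ≥ ω).
The graph is bipartite (no odd cycle), so 2 colors suffice: χ(G) = 2.
A valid 2-coloring: color 1: [8, 9]; color 2: [1, 2, 5].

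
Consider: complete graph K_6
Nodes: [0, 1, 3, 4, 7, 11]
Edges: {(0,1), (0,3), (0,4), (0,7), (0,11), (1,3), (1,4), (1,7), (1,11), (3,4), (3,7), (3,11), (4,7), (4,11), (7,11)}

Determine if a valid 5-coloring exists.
No, G is not 5-colorable

The clique on vertices [0, 1, 3, 4, 7, 11] has size 6 > 5, so it alone needs 6 colors.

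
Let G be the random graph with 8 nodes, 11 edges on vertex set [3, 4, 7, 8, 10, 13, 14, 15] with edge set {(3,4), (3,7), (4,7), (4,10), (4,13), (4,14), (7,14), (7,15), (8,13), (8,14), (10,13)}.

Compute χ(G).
Clique number ω(G) = 3 (lower bound: χ ≥ ω).
The clique on [4, 10, 13] has size 3, forcing χ ≥ 3, and the coloring below uses 3 colors, so χ(G) = 3.
A valid 3-coloring: color 1: [4, 8, 15]; color 2: [7, 13]; color 3: [3, 10, 14].

χ(G) = 3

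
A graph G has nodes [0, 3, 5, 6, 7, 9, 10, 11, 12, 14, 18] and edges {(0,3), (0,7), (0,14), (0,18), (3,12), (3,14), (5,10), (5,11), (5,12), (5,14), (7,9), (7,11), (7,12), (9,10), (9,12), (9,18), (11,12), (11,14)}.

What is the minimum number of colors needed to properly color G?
Clique number ω(G) = 3 (lower bound: χ ≥ ω).
The clique on [0, 3, 14] has size 3, forcing χ ≥ 3, and the coloring below uses 3 colors, so χ(G) = 3.
A valid 3-coloring: color 1: [6, 10, 12, 14, 18]; color 2: [0, 9, 11]; color 3: [3, 5, 7].

χ(G) = 3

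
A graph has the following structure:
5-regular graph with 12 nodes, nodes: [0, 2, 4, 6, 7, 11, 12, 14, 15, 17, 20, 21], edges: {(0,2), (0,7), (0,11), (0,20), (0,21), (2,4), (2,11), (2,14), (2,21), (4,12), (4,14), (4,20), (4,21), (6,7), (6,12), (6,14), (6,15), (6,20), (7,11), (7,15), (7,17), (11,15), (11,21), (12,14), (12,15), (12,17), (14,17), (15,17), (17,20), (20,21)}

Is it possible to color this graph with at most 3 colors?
The clique on vertices [0, 2, 11, 21] has size 4 > 3, so it alone needs 4 colors.

No, G is not 3-colorable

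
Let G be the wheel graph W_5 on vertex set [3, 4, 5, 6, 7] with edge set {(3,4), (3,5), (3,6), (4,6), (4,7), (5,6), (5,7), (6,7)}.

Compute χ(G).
χ(G) = 3

Clique number ω(G) = 3 (lower bound: χ ≥ ω).
The clique on [3, 4, 6] has size 3, forcing χ ≥ 3, and the coloring below uses 3 colors, so χ(G) = 3.
A valid 3-coloring: color 1: [6]; color 2: [4, 5]; color 3: [3, 7].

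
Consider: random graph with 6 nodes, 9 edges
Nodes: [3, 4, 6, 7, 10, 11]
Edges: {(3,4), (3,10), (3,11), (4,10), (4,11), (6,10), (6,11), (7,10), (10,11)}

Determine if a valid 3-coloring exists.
The clique on vertices [3, 4, 10, 11] has size 4 > 3, so it alone needs 4 colors.

No, G is not 3-colorable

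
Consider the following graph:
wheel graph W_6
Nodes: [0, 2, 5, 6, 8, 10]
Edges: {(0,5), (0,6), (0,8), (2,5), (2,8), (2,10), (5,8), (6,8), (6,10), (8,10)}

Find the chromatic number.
Clique number ω(G) = 3 (lower bound: χ ≥ ω).
Odd cycle [5, 2, 10, 6, 0] needs 3 colors (χ ≥ 3).
Vertex 8 is adjacent to every vertex of [0, 2, 5, 6, 10], which already need 3 colors among themselves, so 8 needs a new color (χ ≥ 4).
The coloring below uses 4 colors, so χ(G) = 4.
A valid 4-coloring: color 1: [8]; color 2: [5, 6]; color 3: [0, 2]; color 4: [10].

χ(G) = 4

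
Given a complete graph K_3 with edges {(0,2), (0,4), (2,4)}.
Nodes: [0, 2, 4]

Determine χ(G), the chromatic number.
χ(G) = 3

Clique number ω(G) = 3 (lower bound: χ ≥ ω).
The clique on [0, 2, 4] has size 3, forcing χ ≥ 3, and the coloring below uses 3 colors, so χ(G) = 3.
A valid 3-coloring: color 1: [0]; color 2: [4]; color 3: [2].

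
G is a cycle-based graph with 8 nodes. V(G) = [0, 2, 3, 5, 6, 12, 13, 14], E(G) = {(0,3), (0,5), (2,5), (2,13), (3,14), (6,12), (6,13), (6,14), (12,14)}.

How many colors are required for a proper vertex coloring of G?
χ(G) = 3

Clique number ω(G) = 3 (lower bound: χ ≥ ω).
The clique on [6, 12, 14] has size 3, forcing χ ≥ 3, and the coloring below uses 3 colors, so χ(G) = 3.
A valid 3-coloring: color 1: [3, 5, 6]; color 2: [0, 2, 14]; color 3: [12, 13].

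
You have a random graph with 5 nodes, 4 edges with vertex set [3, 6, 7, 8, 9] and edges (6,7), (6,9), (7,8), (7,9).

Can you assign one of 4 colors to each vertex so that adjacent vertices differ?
Yes, G is 4-colorable

A valid 4-coloring: color 1: [3, 7]; color 2: [6, 8]; color 3: [9].
(χ(G) = 3 ≤ 4.)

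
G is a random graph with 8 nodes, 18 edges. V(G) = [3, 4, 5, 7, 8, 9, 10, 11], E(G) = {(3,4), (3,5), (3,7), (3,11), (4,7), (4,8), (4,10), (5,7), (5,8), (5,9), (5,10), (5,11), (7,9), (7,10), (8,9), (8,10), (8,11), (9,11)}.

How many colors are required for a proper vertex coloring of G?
Clique number ω(G) = 4 (lower bound: χ ≥ ω).
The clique on [5, 8, 9, 11] has size 4, forcing χ ≥ 4, and the coloring below uses 4 colors, so χ(G) = 4.
A valid 4-coloring: color 1: [4, 5]; color 2: [7, 8]; color 3: [3, 9, 10]; color 4: [11].

χ(G) = 4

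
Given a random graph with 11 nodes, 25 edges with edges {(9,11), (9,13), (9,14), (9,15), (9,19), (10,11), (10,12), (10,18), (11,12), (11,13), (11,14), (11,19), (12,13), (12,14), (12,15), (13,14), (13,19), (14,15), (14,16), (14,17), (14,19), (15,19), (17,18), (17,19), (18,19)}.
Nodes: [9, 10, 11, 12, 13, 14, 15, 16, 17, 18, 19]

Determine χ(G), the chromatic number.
χ(G) = 5

Clique number ω(G) = 5 (lower bound: χ ≥ ω).
The clique on [9, 11, 13, 14, 19] has size 5, forcing χ ≥ 5, and the coloring below uses 5 colors, so χ(G) = 5.
A valid 5-coloring: color 1: [10, 14]; color 2: [12, 16, 19]; color 3: [11, 15, 18]; color 4: [13, 17]; color 5: [9].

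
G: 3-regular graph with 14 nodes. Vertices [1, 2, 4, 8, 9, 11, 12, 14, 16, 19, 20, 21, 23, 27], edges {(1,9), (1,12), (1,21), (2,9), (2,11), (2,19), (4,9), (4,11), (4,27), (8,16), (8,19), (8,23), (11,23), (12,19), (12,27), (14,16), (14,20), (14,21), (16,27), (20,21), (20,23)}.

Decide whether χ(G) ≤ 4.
Yes, G is 4-colorable

A valid 4-coloring: color 1: [2, 4, 12, 16, 21, 23]; color 2: [8, 9, 11, 14, 27]; color 3: [1, 19, 20].
(χ(G) = 3 ≤ 4.)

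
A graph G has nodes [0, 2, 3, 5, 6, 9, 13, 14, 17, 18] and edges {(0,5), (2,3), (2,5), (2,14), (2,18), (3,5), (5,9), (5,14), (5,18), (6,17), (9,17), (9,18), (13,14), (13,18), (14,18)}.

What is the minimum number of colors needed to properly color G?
Clique number ω(G) = 4 (lower bound: χ ≥ ω).
The clique on [2, 5, 14, 18] has size 4, forcing χ ≥ 4, and the coloring below uses 4 colors, so χ(G) = 4.
A valid 4-coloring: color 1: [5, 13, 17]; color 2: [0, 3, 6, 18]; color 3: [2, 9]; color 4: [14].

χ(G) = 4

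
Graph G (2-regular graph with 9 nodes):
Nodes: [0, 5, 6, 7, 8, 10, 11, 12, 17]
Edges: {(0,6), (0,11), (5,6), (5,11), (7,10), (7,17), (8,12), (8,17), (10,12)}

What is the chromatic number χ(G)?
Clique number ω(G) = 2 (lower bound: χ ≥ ω).
Odd cycle [10, 12, 8, 17, 7] needs 3 colors (χ ≥ 3).
The coloring below uses 3 colors, so χ(G) = 3.
A valid 3-coloring: color 1: [6, 10, 11, 17]; color 2: [0, 5, 7, 12]; color 3: [8].

χ(G) = 3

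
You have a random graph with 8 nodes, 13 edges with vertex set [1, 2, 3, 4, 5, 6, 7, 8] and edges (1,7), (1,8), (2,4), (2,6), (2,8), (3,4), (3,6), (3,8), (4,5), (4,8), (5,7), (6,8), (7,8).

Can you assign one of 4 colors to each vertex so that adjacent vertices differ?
A valid 4-coloring: color 1: [5, 8]; color 2: [4, 6, 7]; color 3: [1, 2, 3].
(χ(G) = 3 ≤ 4.)

Yes, G is 4-colorable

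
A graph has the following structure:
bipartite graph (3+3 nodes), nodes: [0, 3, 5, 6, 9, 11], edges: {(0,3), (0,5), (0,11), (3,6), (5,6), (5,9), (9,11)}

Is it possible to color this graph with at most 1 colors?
Edge (0,3) forces its endpoints to differ, so 1 color is not enough.

No, G is not 1-colorable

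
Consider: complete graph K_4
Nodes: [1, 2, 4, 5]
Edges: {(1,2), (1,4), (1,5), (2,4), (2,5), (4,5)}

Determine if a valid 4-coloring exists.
A valid 4-coloring: color 1: [2]; color 2: [4]; color 3: [5]; color 4: [1].
(χ(G) = 4 ≤ 4.)

Yes, G is 4-colorable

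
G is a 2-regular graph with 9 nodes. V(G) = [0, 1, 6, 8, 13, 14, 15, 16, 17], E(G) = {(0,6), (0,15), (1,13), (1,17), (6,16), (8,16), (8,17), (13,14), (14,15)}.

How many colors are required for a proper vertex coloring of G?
Clique number ω(G) = 2 (lower bound: χ ≥ ω).
Odd cycle [1, 17, 8, 16, 6, 0, 15, 14, 13] needs 3 colors (χ ≥ 3).
The coloring below uses 3 colors, so χ(G) = 3.
A valid 3-coloring: color 1: [0, 1, 8, 14]; color 2: [6, 13, 15, 17]; color 3: [16].

χ(G) = 3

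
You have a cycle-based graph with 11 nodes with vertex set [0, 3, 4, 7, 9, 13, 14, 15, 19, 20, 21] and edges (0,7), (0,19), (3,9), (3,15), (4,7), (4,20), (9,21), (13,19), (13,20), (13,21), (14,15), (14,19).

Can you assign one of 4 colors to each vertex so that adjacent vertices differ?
A valid 4-coloring: color 1: [0, 3, 4, 13, 14]; color 2: [7, 9, 15, 19, 20]; color 3: [21].
(χ(G) = 3 ≤ 4.)

Yes, G is 4-colorable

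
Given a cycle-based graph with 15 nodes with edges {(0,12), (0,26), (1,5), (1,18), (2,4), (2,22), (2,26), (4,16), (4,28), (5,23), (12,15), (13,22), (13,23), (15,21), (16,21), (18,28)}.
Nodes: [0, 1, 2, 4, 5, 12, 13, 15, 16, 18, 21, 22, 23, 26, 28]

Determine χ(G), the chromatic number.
χ(G) = 3

Clique number ω(G) = 2 (lower bound: χ ≥ ω).
Odd cycle [28, 18, 1, 5, 23, 13, 22, 2, 4] needs 3 colors (χ ≥ 3).
The coloring below uses 3 colors, so χ(G) = 3.
A valid 3-coloring: color 1: [4, 5, 12, 13, 18, 21, 26]; color 2: [0, 1, 2, 15, 16, 23, 28]; color 3: [22].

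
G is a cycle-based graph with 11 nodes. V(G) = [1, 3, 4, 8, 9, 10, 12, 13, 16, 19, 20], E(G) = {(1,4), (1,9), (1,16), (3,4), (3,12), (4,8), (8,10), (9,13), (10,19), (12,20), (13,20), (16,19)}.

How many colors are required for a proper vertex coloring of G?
χ(G) = 3

Clique number ω(G) = 2 (lower bound: χ ≥ ω).
Odd cycle [3, 12, 20, 13, 9, 1, 4] needs 3 colors (χ ≥ 3).
The coloring below uses 3 colors, so χ(G) = 3.
A valid 3-coloring: color 1: [4, 10, 12, 13, 16]; color 2: [1, 3, 8, 19, 20]; color 3: [9].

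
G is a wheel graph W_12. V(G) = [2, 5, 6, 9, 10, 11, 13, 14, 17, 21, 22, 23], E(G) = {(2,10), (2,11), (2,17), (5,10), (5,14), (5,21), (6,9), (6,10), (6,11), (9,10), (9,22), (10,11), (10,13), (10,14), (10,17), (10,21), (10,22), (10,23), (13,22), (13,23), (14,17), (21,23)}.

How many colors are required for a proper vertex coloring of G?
Clique number ω(G) = 3 (lower bound: χ ≥ ω).
Odd cycle [9, 22, 13, 23, 21, 5, 14, 17, 2, 11, 6] needs 3 colors (χ ≥ 3).
Vertex 10 is adjacent to every vertex of [2, 5, 6, 9, 11, 13, 14, 17, 21, 22, 23], which already need 3 colors among themselves, so 10 needs a new color (χ ≥ 4).
The coloring below uses 4 colors, so χ(G) = 4.
A valid 4-coloring: color 1: [10]; color 2: [9, 11, 13, 14, 21]; color 3: [5, 6, 17, 22, 23]; color 4: [2].

χ(G) = 4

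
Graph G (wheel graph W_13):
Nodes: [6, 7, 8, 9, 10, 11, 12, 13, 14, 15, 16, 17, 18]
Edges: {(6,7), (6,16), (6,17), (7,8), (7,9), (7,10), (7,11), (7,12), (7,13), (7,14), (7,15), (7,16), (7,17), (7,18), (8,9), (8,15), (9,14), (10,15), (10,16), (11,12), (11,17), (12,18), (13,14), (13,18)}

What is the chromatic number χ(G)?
χ(G) = 3

Clique number ω(G) = 3 (lower bound: χ ≥ ω).
The clique on [6, 7, 16] has size 3, forcing χ ≥ 3, and the coloring below uses 3 colors, so χ(G) = 3.
A valid 3-coloring: color 1: [7]; color 2: [9, 12, 13, 15, 16, 17]; color 3: [6, 8, 10, 11, 14, 18].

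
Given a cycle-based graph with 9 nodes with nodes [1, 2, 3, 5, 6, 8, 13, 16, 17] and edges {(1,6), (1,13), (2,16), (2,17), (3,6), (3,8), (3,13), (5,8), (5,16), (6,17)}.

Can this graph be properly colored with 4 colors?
Yes, G is 4-colorable

A valid 4-coloring: color 1: [6, 8, 13, 16]; color 2: [1, 2, 3, 5]; color 3: [17].
(χ(G) = 3 ≤ 4.)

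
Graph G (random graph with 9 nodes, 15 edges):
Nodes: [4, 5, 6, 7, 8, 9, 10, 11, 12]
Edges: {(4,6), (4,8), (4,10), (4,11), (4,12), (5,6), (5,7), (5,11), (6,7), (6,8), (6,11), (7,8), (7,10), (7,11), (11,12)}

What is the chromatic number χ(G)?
Clique number ω(G) = 4 (lower bound: χ ≥ ω).
The clique on [5, 6, 7, 11] has size 4, forcing χ ≥ 4, and the coloring below uses 4 colors, so χ(G) = 4.
A valid 4-coloring: color 1: [4, 7, 9]; color 2: [6, 10, 12]; color 3: [8, 11]; color 4: [5].

χ(G) = 4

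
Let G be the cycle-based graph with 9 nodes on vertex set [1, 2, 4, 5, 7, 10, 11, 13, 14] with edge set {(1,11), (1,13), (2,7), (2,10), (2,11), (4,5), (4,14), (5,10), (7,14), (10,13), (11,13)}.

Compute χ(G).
Clique number ω(G) = 3 (lower bound: χ ≥ ω).
The clique on [1, 11, 13] has size 3, forcing χ ≥ 3, and the coloring below uses 3 colors, so χ(G) = 3.
A valid 3-coloring: color 1: [2, 5, 13, 14]; color 2: [4, 7, 10, 11]; color 3: [1].

χ(G) = 3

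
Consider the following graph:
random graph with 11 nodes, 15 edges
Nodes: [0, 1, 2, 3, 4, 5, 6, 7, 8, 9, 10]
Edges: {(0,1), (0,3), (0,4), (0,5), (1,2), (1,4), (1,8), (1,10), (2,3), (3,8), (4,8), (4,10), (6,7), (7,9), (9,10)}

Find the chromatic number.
χ(G) = 3

Clique number ω(G) = 3 (lower bound: χ ≥ ω).
The clique on [0, 1, 4] has size 3, forcing χ ≥ 3, and the coloring below uses 3 colors, so χ(G) = 3.
A valid 3-coloring: color 1: [1, 3, 5, 6, 9]; color 2: [0, 2, 7, 8, 10]; color 3: [4].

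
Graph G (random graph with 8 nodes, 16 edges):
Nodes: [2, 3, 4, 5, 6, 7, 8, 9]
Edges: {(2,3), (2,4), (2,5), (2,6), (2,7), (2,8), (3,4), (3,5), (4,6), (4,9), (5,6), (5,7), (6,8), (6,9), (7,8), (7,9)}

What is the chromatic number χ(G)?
χ(G) = 3

Clique number ω(G) = 3 (lower bound: χ ≥ ω).
The clique on [4, 6, 9] has size 3, forcing χ ≥ 3, and the coloring below uses 3 colors, so χ(G) = 3.
A valid 3-coloring: color 1: [2, 9]; color 2: [3, 6, 7]; color 3: [4, 5, 8].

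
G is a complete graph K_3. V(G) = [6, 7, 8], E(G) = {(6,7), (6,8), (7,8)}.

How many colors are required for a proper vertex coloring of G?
Clique number ω(G) = 3 (lower bound: χ ≥ ω).
The clique on [6, 7, 8] has size 3, forcing χ ≥ 3, and the coloring below uses 3 colors, so χ(G) = 3.
A valid 3-coloring: color 1: [8]; color 2: [7]; color 3: [6].

χ(G) = 3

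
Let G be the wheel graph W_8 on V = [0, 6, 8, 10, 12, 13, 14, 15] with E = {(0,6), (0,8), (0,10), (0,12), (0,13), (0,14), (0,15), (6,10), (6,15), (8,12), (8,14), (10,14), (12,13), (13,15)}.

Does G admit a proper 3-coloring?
No, G is not 3-colorable

Odd cycle [6, 10, 14, 8, 12, 13, 15] needs 3 colors (χ ≥ 3).
Vertex 0 is adjacent to every vertex of [6, 8, 10, 12, 13, 14, 15], which already need 3 colors among themselves, so 0 needs a new color (χ ≥ 4).
Hence χ(G) ≥ 4 > 3, so no proper 3-coloring exists.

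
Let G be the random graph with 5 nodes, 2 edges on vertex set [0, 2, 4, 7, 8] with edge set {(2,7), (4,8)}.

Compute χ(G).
χ(G) = 2

Clique number ω(G) = 2 (lower bound: χ ≥ ω).
The graph is bipartite (no odd cycle), so 2 colors suffice: χ(G) = 2.
A valid 2-coloring: color 1: [0, 7, 8]; color 2: [2, 4].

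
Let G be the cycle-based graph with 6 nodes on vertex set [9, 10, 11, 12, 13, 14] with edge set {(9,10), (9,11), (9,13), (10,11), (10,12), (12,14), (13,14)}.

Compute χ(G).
Clique number ω(G) = 3 (lower bound: χ ≥ ω).
The clique on [9, 10, 11] has size 3, forcing χ ≥ 3, and the coloring below uses 3 colors, so χ(G) = 3.
A valid 3-coloring: color 1: [9, 12]; color 2: [10, 14]; color 3: [11, 13].

χ(G) = 3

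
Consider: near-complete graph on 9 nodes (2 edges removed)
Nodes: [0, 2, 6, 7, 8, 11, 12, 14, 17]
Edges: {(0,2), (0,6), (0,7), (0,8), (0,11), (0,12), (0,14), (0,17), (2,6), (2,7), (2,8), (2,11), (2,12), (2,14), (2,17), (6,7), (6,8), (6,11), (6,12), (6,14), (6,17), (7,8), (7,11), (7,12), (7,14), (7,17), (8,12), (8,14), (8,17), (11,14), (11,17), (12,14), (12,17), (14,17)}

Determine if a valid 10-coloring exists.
A valid 10-coloring: color 1: [14]; color 2: [0]; color 3: [2]; color 4: [7]; color 5: [17]; color 6: [6]; color 7: [8, 11]; color 8: [12].
(χ(G) = 8 ≤ 10.)

Yes, G is 10-colorable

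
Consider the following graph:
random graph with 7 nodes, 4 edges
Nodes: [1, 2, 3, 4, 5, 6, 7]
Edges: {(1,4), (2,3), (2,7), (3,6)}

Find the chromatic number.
Clique number ω(G) = 2 (lower bound: χ ≥ ω).
The graph is bipartite (no odd cycle), so 2 colors suffice: χ(G) = 2.
A valid 2-coloring: color 1: [1, 3, 5, 7]; color 2: [2, 4, 6].

χ(G) = 2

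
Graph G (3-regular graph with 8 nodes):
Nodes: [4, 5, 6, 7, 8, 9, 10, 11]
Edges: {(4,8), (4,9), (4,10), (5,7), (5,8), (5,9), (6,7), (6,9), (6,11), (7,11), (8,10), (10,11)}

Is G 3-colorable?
A valid 3-coloring: color 1: [4, 5, 11]; color 2: [7, 9, 10]; color 3: [6, 8].
(χ(G) = 3 ≤ 3.)

Yes, G is 3-colorable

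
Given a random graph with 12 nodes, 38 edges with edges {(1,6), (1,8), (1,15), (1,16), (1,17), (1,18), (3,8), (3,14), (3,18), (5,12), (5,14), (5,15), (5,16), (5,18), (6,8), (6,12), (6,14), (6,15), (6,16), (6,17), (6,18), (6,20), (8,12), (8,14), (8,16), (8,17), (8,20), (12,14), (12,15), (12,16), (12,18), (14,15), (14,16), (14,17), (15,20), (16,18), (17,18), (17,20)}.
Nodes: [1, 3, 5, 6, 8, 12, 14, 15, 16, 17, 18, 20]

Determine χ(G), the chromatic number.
Clique number ω(G) = 5 (lower bound: χ ≥ ω).
The clique on [6, 8, 12, 14, 16] has size 5, forcing χ ≥ 5, and the coloring below uses 5 colors, so χ(G) = 5.
A valid 5-coloring: color 1: [3, 5, 6]; color 2: [8, 15, 18]; color 3: [1, 14, 20]; color 4: [16, 17]; color 5: [12].

χ(G) = 5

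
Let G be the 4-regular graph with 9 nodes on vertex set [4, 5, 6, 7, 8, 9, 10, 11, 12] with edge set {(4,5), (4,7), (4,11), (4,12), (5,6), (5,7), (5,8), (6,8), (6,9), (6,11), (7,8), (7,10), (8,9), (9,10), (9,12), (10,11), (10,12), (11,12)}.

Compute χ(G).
Clique number ω(G) = 3 (lower bound: χ ≥ ω).
The clique on [4, 11, 12] has size 3, forcing χ ≥ 3, and the coloring below uses 3 colors, so χ(G) = 3.
A valid 3-coloring: color 1: [5, 9, 11]; color 2: [4, 8, 10]; color 3: [6, 7, 12].

χ(G) = 3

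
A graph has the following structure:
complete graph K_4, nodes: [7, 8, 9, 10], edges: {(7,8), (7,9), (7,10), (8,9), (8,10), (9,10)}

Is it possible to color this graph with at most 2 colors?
No, G is not 2-colorable

The clique on vertices [7, 8, 9, 10] has size 4 > 2, so it alone needs 4 colors.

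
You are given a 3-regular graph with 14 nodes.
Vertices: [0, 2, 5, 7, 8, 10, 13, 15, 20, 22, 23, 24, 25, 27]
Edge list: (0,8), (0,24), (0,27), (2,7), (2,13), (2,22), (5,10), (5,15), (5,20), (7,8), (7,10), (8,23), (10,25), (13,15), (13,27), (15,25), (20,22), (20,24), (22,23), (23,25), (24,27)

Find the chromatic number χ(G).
χ(G) = 3

Clique number ω(G) = 3 (lower bound: χ ≥ ω).
The clique on [0, 24, 27] has size 3, forcing χ ≥ 3, and the coloring below uses 3 colors, so χ(G) = 3.
A valid 3-coloring: color 1: [0, 7, 13, 20, 23]; color 2: [8, 10, 15, 22, 24]; color 3: [2, 5, 25, 27].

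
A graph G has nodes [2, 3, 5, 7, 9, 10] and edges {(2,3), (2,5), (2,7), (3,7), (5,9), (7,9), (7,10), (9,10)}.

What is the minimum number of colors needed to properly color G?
χ(G) = 3

Clique number ω(G) = 3 (lower bound: χ ≥ ω).
The clique on [7, 9, 10] has size 3, forcing χ ≥ 3, and the coloring below uses 3 colors, so χ(G) = 3.
A valid 3-coloring: color 1: [5, 7]; color 2: [2, 9]; color 3: [3, 10].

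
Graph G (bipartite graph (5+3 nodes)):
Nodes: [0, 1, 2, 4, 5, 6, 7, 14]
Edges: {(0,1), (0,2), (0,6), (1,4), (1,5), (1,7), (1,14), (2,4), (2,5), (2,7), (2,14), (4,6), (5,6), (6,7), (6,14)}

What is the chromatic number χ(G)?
χ(G) = 2

Clique number ω(G) = 2 (lower bound: χ ≥ ω).
The graph is bipartite (no odd cycle), so 2 colors suffice: χ(G) = 2.
A valid 2-coloring: color 1: [1, 2, 6]; color 2: [0, 4, 5, 7, 14].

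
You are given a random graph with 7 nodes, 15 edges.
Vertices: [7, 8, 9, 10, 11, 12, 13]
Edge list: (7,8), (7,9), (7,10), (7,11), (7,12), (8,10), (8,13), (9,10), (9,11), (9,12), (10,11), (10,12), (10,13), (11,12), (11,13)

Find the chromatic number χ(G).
χ(G) = 5

Clique number ω(G) = 5 (lower bound: χ ≥ ω).
The clique on [7, 9, 10, 11, 12] has size 5, forcing χ ≥ 5, and the coloring below uses 5 colors, so χ(G) = 5.
A valid 5-coloring: color 1: [10]; color 2: [8, 11]; color 3: [7, 13]; color 4: [9]; color 5: [12].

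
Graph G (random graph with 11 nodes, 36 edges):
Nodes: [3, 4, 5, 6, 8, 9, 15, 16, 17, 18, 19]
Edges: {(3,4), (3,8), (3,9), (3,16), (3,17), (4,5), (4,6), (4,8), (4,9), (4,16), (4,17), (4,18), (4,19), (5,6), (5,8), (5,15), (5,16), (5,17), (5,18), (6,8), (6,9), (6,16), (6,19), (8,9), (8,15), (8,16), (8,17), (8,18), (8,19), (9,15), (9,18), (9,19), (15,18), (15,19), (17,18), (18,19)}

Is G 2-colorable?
No, G is not 2-colorable

The clique on vertices [4, 8, 9, 18, 19] has size 5 > 2, so it alone needs 5 colors.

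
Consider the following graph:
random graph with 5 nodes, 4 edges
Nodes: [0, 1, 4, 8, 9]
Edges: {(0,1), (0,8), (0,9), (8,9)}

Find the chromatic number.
Clique number ω(G) = 3 (lower bound: χ ≥ ω).
The clique on [0, 8, 9] has size 3, forcing χ ≥ 3, and the coloring below uses 3 colors, so χ(G) = 3.
A valid 3-coloring: color 1: [0, 4]; color 2: [1, 8]; color 3: [9].

χ(G) = 3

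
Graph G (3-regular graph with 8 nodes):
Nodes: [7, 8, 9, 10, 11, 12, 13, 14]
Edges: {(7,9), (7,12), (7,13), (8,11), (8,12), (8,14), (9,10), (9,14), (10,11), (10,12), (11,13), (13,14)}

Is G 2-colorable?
Odd cycle [8, 12, 7, 9, 14] needs 3 colors (χ ≥ 3).
Hence χ(G) ≥ 3 > 2, so no proper 2-coloring exists.

No, G is not 2-colorable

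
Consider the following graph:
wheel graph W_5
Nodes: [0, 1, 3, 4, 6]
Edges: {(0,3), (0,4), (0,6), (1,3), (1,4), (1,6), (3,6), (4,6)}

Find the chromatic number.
Clique number ω(G) = 3 (lower bound: χ ≥ ω).
The clique on [0, 3, 6] has size 3, forcing χ ≥ 3, and the coloring below uses 3 colors, so χ(G) = 3.
A valid 3-coloring: color 1: [6]; color 2: [0, 1]; color 3: [3, 4].

χ(G) = 3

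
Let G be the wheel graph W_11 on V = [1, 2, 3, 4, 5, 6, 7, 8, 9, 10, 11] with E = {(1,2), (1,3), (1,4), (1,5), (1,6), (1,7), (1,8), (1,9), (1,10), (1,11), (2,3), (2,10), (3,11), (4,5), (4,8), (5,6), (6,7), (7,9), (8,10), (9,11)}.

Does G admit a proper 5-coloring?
A valid 5-coloring: color 1: [1]; color 2: [3, 4, 6, 9, 10]; color 3: [2, 5, 7, 8, 11].
(χ(G) = 3 ≤ 5.)

Yes, G is 5-colorable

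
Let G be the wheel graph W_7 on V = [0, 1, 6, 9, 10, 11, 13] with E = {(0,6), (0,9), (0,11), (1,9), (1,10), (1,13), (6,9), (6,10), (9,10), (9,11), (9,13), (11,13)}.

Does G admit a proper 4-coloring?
Yes, G is 4-colorable

A valid 4-coloring: color 1: [9]; color 2: [0, 10, 13]; color 3: [1, 6, 11].
(χ(G) = 3 ≤ 4.)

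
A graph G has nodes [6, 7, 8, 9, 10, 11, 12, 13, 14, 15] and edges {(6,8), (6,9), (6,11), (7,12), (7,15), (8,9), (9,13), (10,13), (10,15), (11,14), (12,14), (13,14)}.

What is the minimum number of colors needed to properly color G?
Clique number ω(G) = 3 (lower bound: χ ≥ ω).
The clique on [6, 8, 9] has size 3, forcing χ ≥ 3, and the coloring below uses 3 colors, so χ(G) = 3.
A valid 3-coloring: color 1: [6, 12, 13, 15]; color 2: [7, 9, 10, 14]; color 3: [8, 11].

χ(G) = 3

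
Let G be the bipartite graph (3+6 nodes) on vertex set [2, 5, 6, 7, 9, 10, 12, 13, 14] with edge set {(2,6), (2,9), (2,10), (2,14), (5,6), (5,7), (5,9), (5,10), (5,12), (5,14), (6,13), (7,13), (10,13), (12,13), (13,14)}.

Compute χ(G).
Clique number ω(G) = 2 (lower bound: χ ≥ ω).
The graph is bipartite (no odd cycle), so 2 colors suffice: χ(G) = 2.
A valid 2-coloring: color 1: [2, 5, 13]; color 2: [6, 7, 9, 10, 12, 14].

χ(G) = 2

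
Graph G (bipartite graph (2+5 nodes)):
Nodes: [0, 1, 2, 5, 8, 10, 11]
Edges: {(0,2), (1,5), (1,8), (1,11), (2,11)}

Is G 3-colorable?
A valid 3-coloring: color 1: [1, 2, 10]; color 2: [0, 5, 8, 11].
(χ(G) = 2 ≤ 3.)

Yes, G is 3-colorable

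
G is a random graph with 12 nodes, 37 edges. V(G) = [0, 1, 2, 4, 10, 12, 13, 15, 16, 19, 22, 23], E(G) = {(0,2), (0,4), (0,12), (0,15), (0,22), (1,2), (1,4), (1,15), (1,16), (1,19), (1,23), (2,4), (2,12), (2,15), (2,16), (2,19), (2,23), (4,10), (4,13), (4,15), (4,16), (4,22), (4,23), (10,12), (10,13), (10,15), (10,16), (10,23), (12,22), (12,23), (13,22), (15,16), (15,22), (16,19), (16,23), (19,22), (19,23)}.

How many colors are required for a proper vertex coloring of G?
χ(G) = 5

Clique number ω(G) = 5 (lower bound: χ ≥ ω).
The clique on [1, 2, 16, 19, 23] has size 5, forcing χ ≥ 5, and the coloring below uses 5 colors, so χ(G) = 5.
A valid 5-coloring: color 1: [4, 12, 19]; color 2: [2, 10, 22]; color 3: [0, 13, 16]; color 4: [15, 23]; color 5: [1].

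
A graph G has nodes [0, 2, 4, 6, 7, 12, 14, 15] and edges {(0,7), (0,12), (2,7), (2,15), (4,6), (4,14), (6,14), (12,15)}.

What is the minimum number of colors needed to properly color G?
Clique number ω(G) = 3 (lower bound: χ ≥ ω).
The clique on [4, 6, 14] has size 3, forcing χ ≥ 3, and the coloring below uses 3 colors, so χ(G) = 3.
A valid 3-coloring: color 1: [0, 2, 4]; color 2: [6, 7, 12]; color 3: [14, 15].

χ(G) = 3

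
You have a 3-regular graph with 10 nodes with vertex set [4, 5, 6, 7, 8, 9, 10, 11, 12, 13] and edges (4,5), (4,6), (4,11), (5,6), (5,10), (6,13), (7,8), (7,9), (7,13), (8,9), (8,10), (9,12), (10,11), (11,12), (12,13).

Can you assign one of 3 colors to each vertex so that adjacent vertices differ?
Yes, G is 3-colorable

A valid 3-coloring: color 1: [6, 9, 11]; color 2: [4, 7, 10, 12]; color 3: [5, 8, 13].
(χ(G) = 3 ≤ 3.)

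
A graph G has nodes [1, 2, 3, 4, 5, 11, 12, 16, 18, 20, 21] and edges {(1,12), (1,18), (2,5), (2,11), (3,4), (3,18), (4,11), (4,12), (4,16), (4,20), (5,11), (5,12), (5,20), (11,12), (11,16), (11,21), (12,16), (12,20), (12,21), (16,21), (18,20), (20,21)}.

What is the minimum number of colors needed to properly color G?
Clique number ω(G) = 4 (lower bound: χ ≥ ω).
The clique on [4, 11, 12, 16] has size 4, forcing χ ≥ 4, and the coloring below uses 4 colors, so χ(G) = 4.
A valid 4-coloring: color 1: [2, 12, 18]; color 2: [1, 3, 11, 20]; color 3: [4, 5, 21]; color 4: [16].

χ(G) = 4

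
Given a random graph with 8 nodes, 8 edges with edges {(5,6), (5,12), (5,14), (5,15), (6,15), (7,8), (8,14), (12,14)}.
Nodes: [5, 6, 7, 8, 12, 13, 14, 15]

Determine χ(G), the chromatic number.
χ(G) = 3

Clique number ω(G) = 3 (lower bound: χ ≥ ω).
The clique on [5, 12, 14] has size 3, forcing χ ≥ 3, and the coloring below uses 3 colors, so χ(G) = 3.
A valid 3-coloring: color 1: [5, 8, 13]; color 2: [6, 7, 14]; color 3: [12, 15].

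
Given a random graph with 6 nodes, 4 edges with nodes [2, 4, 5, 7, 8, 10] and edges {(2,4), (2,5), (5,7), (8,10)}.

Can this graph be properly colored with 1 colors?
No, G is not 1-colorable

Edge (8,10) forces its endpoints to differ, so 1 color is not enough.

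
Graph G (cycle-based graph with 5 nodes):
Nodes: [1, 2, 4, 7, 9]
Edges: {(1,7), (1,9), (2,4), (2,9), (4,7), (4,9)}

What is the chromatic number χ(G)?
χ(G) = 3

Clique number ω(G) = 3 (lower bound: χ ≥ ω).
The clique on [2, 4, 9] has size 3, forcing χ ≥ 3, and the coloring below uses 3 colors, so χ(G) = 3.
A valid 3-coloring: color 1: [1, 4]; color 2: [7, 9]; color 3: [2].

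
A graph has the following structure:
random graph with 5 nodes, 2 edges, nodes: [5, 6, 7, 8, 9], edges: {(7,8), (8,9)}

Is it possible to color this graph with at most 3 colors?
A valid 3-coloring: color 1: [5, 6, 8]; color 2: [7, 9].
(χ(G) = 2 ≤ 3.)

Yes, G is 3-colorable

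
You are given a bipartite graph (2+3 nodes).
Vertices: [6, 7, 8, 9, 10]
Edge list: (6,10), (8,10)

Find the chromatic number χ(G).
Clique number ω(G) = 2 (lower bound: χ ≥ ω).
The graph is bipartite (no odd cycle), so 2 colors suffice: χ(G) = 2.
A valid 2-coloring: color 1: [7, 9, 10]; color 2: [6, 8].

χ(G) = 2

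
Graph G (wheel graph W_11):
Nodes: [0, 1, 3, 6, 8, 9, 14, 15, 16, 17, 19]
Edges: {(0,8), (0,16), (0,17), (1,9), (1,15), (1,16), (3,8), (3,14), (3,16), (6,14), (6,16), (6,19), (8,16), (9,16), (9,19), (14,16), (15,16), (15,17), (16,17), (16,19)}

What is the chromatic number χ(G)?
χ(G) = 3

Clique number ω(G) = 3 (lower bound: χ ≥ ω).
The clique on [0, 8, 16] has size 3, forcing χ ≥ 3, and the coloring below uses 3 colors, so χ(G) = 3.
A valid 3-coloring: color 1: [16]; color 2: [1, 8, 14, 17, 19]; color 3: [0, 3, 6, 9, 15].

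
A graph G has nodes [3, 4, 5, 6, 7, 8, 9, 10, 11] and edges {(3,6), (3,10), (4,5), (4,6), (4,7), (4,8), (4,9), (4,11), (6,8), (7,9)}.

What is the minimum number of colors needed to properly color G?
Clique number ω(G) = 3 (lower bound: χ ≥ ω).
The clique on [4, 6, 8] has size 3, forcing χ ≥ 3, and the coloring below uses 3 colors, so χ(G) = 3.
A valid 3-coloring: color 1: [3, 4]; color 2: [5, 6, 7, 10, 11]; color 3: [8, 9].

χ(G) = 3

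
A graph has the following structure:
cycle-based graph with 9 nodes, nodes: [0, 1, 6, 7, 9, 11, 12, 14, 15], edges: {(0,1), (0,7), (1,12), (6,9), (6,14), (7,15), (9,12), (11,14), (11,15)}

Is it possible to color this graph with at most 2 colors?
Odd cycle [12, 9, 6, 14, 11, 15, 7, 0, 1] needs 3 colors (χ ≥ 3).
Hence χ(G) ≥ 3 > 2, so no proper 2-coloring exists.

No, G is not 2-colorable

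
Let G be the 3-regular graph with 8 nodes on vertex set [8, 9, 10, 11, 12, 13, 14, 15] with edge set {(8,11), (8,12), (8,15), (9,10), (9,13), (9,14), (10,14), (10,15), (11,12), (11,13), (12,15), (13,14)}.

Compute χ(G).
Clique number ω(G) = 3 (lower bound: χ ≥ ω).
The clique on [8, 11, 12] has size 3, forcing χ ≥ 3, and the coloring below uses 3 colors, so χ(G) = 3.
A valid 3-coloring: color 1: [11, 14, 15]; color 2: [10, 12, 13]; color 3: [8, 9].

χ(G) = 3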